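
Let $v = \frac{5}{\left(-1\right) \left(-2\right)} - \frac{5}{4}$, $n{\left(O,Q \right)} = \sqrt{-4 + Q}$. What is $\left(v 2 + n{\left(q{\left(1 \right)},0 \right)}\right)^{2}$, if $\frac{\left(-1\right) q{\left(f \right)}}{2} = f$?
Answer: $\frac{9}{4} + 10 i \approx 2.25 + 10.0 i$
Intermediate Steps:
$q{\left(f \right)} = - 2 f$
$v = \frac{5}{4}$ ($v = \frac{5}{2} - \frac{5}{4} = \frac{5}{4} \approx 1.25$)
$\left(v 2 + n{\left(q{\left(1 \right)},0 \right)}\right)^{2} = \left(\frac{5}{4} \cdot 2 + \sqrt{-4 + 0}\right)^{2} = \left(\frac{5}{2} + \sqrt{-4}\right)^{2} = \left(\frac{5}{2} + 2 i\right)^{2}$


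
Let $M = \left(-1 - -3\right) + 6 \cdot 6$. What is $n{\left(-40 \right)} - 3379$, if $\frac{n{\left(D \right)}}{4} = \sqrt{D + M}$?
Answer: $-3379 + 4 i \sqrt{2} \approx -3379.0 + 5.6569 i$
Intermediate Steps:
$M = 38$ ($M = \left(-1 + 3\right) + 36 = 2 + 36 = 38$)
$n{\left(D \right)} = 4 \sqrt{38 + D}$ ($n{\left(D \right)} = 4 \sqrt{D + 38} = 4 \sqrt{38 + D}$)
$n{\left(-40 \right)} - 3379 = 4 \sqrt{38 - 40} - 3379 = 4 \sqrt{-2} - 3379 = 4 i \sqrt{2} - 3379 = -3379 + 4 i \sqrt{2}$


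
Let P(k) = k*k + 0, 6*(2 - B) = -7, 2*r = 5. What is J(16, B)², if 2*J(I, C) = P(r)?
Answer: 625/64 ≈ 9.7656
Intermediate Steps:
r = 5/2 (r = (½)*5 = 5/2 ≈ 2.5000)
B = 19/6 (B = 2 - ⅙*(-7) = 2 + 7/6 = 19/6 ≈ 3.1667)
P(k) = k² (P(k) = k² + 0 = k²)
J(I, C) = 25/8 (J(I, C) = (5/2)²/2 = (½)*(25/4) = 25/8)
J(16, B)² = (25/8)² = 625/64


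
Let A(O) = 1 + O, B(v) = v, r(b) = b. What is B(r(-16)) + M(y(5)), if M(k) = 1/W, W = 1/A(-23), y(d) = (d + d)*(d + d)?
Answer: -38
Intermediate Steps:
y(d) = 4*d² (y(d) = (2*d)*(2*d) = 4*d²)
W = -1/22 (W = 1/(1 - 23) = 1/(-22) = -1/22 ≈ -0.045455)
M(k) = -22 (M(k) = 1/(-1/22) = -22)
B(r(-16)) + M(y(5)) = -16 - 22 = -38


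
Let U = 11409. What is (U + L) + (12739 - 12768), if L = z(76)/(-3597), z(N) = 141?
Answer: 13644573/1199 ≈ 11380.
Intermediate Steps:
L = -47/1199 (L = 141/(-3597) = 141*(-1/3597) = -47/1199 ≈ -0.039199)
(U + L) + (12739 - 12768) = (11409 - 47/1199) + (12739 - 12768) = 13679344/1199 - 29 = 13644573/1199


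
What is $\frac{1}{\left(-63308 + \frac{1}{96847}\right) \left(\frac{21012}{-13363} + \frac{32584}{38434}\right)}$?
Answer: $\frac{24869996881037}{1140877146133819000} \approx 2.1799 \cdot 10^{-5}$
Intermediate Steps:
$\frac{1}{\left(-63308 + \frac{1}{96847}\right) \left(\frac{21012}{-13363} + \frac{32584}{38434}\right)} = \frac{1}{\left(-63308 + \frac{1}{96847}\right) \left(21012 \left(- \frac{1}{13363}\right) + 32584 \cdot \frac{1}{38434}\right)} = \frac{1}{\left(- \frac{6131189875}{96847}\right) \left(- \frac{21012}{13363} + \frac{16292}{19217}\right)} = - \frac{96847}{6131189875 \left(- \frac{186077608}{256796771}\right)} = \left(- \frac{96847}{6131189875}\right) \left(- \frac{256796771}{186077608}\right) = \frac{24869996881037}{1140877146133819000}$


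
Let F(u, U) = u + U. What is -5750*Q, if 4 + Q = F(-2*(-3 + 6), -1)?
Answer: 63250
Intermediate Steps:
F(u, U) = U + u
Q = -11 (Q = -4 + (-1 - 2*(-3 + 6)) = -4 + (-1 - 2*3) = -4 + (-1 - 6) = -4 - 7 = -11)
-5750*Q = -5750*(-11) = 63250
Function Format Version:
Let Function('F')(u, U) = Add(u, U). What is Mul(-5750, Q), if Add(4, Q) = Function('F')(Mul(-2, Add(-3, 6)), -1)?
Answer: 63250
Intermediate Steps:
Function('F')(u, U) = Add(U, u)
Q = -11 (Q = Add(-4, Add(-1, Mul(-2, Add(-3, 6)))) = Add(-4, Add(-1, Mul(-2, 3))) = Add(-4, Add(-1, -6)) = Add(-4, -7) = -11)
Mul(-5750, Q) = Mul(-5750, -11) = 63250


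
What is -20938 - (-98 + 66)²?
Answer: -21962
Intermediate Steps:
-20938 - (-98 + 66)² = -20938 - 1*(-32)² = -20938 - 1*1024 = -20938 - 1024 = -21962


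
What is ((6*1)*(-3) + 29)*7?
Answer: 77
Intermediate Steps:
((6*1)*(-3) + 29)*7 = (6*(-3) + 29)*7 = (-18 + 29)*7 = 11*7 = 77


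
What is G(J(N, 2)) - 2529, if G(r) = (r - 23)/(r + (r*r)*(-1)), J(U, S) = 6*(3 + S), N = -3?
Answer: -2200237/870 ≈ -2529.0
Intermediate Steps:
J(U, S) = 18 + 6*S
G(r) = (-23 + r)/(r - r²) (G(r) = (-23 + r)/(r + r²*(-1)) = (-23 + r)/(r - r²))
G(J(N, 2)) - 2529 = (23 - (18 + 6*2))/((18 + 6*2)*(-1 + (18 + 6*2))) - 2529 = (23 - (18 + 12))/((18 + 12)*(-1 + (18 + 12))) - 2529 = (23 - 1*30)/(30*(-1 + 30)) - 2529 = (1/30)*(23 - 30)/29 - 2529 = (1/30)*(1/29)*(-7) - 2529 = -7/870 - 2529 = -2200237/870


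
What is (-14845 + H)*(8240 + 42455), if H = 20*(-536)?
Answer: -1296017675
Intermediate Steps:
H = -10720
(-14845 + H)*(8240 + 42455) = (-14845 - 10720)*(8240 + 42455) = -25565*50695 = -1296017675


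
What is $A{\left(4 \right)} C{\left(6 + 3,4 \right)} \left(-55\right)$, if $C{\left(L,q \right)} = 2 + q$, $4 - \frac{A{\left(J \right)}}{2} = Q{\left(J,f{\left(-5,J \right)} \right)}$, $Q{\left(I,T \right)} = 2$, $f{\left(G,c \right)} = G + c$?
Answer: $-1320$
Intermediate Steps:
$A{\left(J \right)} = 4$ ($A{\left(J \right)} = 8 - 4 = 4$)
$A{\left(4 \right)} C{\left(6 + 3,4 \right)} \left(-55\right) = 4 \left(2 + 4\right) \left(-55\right) = 4 \cdot 6 \left(-55\right) = 24 \left(-55\right) = -1320$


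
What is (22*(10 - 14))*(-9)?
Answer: 792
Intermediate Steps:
(22*(10 - 14))*(-9) = (22*(-4))*(-9) = -88*(-9) = 792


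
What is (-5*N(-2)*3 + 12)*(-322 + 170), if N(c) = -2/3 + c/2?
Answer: -5624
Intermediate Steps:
N(c) = -⅔ + c/2 (N(c) = -2*⅓ + c*(½) = -⅔ + c/2)
(-5*N(-2)*3 + 12)*(-322 + 170) = (-5*(-⅔ + (½)*(-2))*3 + 12)*(-322 + 170) = (-5*(-⅔ - 1)*3 + 12)*(-152) = (-5*(-5/3)*3 + 12)*(-152) = ((25/3)*3 + 12)*(-152) = (25 + 12)*(-152) = 37*(-152) = -5624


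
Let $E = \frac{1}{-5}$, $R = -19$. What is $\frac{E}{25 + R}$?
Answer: $- \frac{1}{30} \approx -0.033333$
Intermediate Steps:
$E = - \frac{1}{5} \approx -0.2$
$\frac{E}{25 + R} = \frac{1}{25 - 19} \left(- \frac{1}{5}\right) = \frac{1}{6} \left(- \frac{1}{5}\right) = - \frac{1}{30}$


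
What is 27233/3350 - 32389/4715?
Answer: 3980089/3159050 ≈ 1.2599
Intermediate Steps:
27233/3350 - 32389/4715 = 3980089/3159050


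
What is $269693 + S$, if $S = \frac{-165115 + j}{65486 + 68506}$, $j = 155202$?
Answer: $\frac{36136694543}{133992} \approx 2.6969 \cdot 10^{5}$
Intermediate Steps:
$S = - \frac{9913}{133992}$ ($S = \frac{-165115 + 155202}{65486 + 68506} = - \frac{9913}{133992} \approx -0.073982$)
$269693 + S = 269693 - \frac{9913}{133992} = \frac{36136694543}{133992}$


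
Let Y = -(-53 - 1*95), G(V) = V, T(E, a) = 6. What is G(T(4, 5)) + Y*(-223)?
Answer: -32998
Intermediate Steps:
Y = 148 (Y = -(-53 - 95) = -1*(-148) = 148)
G(T(4, 5)) + Y*(-223) = 6 + 148*(-223) = 6 - 33004 = -32998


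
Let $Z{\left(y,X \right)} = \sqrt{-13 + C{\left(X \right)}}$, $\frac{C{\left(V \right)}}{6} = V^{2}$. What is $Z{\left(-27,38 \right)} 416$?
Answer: $416 \sqrt{8651} \approx 38693.0$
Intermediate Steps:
$C{\left(V \right)} = 6 V^{2}$
$Z{\left(y,X \right)} = \sqrt{-13 + 6 X^{2}}$
$Z{\left(-27,38 \right)} 416 = \sqrt{-13 + 6 \cdot 38^{2}} \cdot 416 = \sqrt{-13 + 6 \cdot 1444} \cdot 416 = \sqrt{-13 + 8664} \cdot 416 = \sqrt{8651} \cdot 416 = 416 \sqrt{8651}$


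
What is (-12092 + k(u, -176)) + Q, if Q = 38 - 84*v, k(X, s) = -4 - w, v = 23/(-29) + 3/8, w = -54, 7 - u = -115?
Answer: -694195/58 ≈ -11969.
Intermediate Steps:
u = 122 (u = 7 - 1*(-115) = 7 + 115 = 122)
v = -97/232 (v = 23*(-1/29) + 3*(⅛) = -23/29 + 3/8 = -97/232 ≈ -0.41810)
k(X, s) = 50 (k(X, s) = -4 - 1*(-54) = -4 + 54 = 50)
Q = 4241/58 (Q = 38 - 84*(-97/232) = 38 + 2037/58 = 4241/58 ≈ 73.121)
(-12092 + k(u, -176)) + Q = (-12092 + 50) + 4241/58 = -12042 + 4241/58 = -694195/58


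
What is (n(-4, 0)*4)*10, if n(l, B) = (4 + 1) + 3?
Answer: 320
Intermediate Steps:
n(l, B) = 8 (n(l, B) = 5 + 3 = 8)
(n(-4, 0)*4)*10 = (8*4)*10 = 32*10 = 320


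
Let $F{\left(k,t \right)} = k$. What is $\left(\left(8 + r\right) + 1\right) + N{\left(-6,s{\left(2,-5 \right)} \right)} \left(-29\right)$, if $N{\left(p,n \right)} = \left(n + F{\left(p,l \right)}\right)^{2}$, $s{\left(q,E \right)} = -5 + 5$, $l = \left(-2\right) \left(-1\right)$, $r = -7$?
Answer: $-1042$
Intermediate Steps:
$l = 2$
$s{\left(q,E \right)} = 0$
$N{\left(p,n \right)} = \left(n + p\right)^{2}$
$\left(\left(8 + r\right) + 1\right) + N{\left(-6,s{\left(2,-5 \right)} \right)} \left(-29\right) = \left(\left(8 - 7\right) + 1\right) + \left(0 - 6\right)^{2} \left(-29\right) = \left(1 + 1\right) + \left(-6\right)^{2} \left(-29\right) = 2 + 36 \left(-29\right) = 2 - 1044 = -1042$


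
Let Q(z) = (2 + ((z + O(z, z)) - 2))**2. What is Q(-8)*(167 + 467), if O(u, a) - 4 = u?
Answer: 91296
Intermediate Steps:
O(u, a) = 4 + u
Q(z) = (4 + 2*z)**2 (Q(z) = (2 + ((z + (4 + z)) - 2))**2 = (2 + ((4 + 2*z) - 2))**2 = (2 + (2 + 2*z))**2 = (4 + 2*z)**2)
Q(-8)*(167 + 467) = (4*(2 - 8)**2)*(167 + 467) = (4*(-6)**2)*634 = (4*36)*634 = 144*634 = 91296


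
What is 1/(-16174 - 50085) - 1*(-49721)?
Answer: 3294463738/66259 ≈ 49721.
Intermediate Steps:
1/(-16174 - 50085) - 1*(-49721) = 1/(-66259) + 49721 = -1/66259 + 49721 = 3294463738/66259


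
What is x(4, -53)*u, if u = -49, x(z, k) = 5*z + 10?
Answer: -1470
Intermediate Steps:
x(z, k) = 10 + 5*z
x(4, -53)*u = (10 + 5*4)*(-49) = (10 + 20)*(-49) = 30*(-49) = -1470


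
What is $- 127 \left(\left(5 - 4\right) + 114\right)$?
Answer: $-14605$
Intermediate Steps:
$- 127 \left(\left(5 - 4\right) + 114\right) = - 127 \left(1 + 114\right) = \left(-127\right) 115 = -14605$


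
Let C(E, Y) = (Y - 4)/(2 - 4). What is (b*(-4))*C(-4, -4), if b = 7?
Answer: -112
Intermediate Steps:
C(E, Y) = 2 - Y/2 (C(E, Y) = (-4 + Y)/(-2) = (-4 + Y)*(-½) = 2 - Y/2)
(b*(-4))*C(-4, -4) = (7*(-4))*(2 - ½*(-4)) = -28*(2 + 2) = -28*4 = -112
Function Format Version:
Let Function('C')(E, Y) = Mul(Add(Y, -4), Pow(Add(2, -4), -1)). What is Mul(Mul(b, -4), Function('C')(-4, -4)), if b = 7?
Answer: -112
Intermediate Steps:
Function('C')(E, Y) = Add(2, Mul(Rational(-1, 2), Y)) (Function('C')(E, Y) = Mul(Add(-4, Y), Pow(-2, -1)) = Mul(Add(-4, Y), Rational(-1, 2)) = Add(2, Mul(Rational(-1, 2), Y)))
Mul(Mul(b, -4), Function('C')(-4, -4)) = Mul(Mul(7, -4), Add(2, Mul(Rational(-1, 2), -4))) = Mul(-28, Add(2, 2)) = Mul(-28, 4) = -112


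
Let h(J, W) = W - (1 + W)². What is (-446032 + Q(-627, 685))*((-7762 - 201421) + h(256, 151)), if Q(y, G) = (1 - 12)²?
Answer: 103511995896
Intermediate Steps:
Q(y, G) = 121 (Q(y, G) = (-11)² = 121)
(-446032 + Q(-627, 685))*((-7762 - 201421) + h(256, 151)) = (-446032 + 121)*((-7762 - 201421) + (151 - (1 + 151)²)) = -445911*(-209183 + (151 - 1*152²)) = -445911*(-209183 + (151 - 1*23104)) = -445911*(-209183 + (151 - 23104)) = -445911*(-209183 - 22953) = -445911*(-232136) = 103511995896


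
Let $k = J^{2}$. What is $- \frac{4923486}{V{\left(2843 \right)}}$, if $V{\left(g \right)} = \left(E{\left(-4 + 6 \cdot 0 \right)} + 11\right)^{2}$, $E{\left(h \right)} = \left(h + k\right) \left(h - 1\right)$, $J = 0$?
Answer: $- \frac{4923486}{961} \approx -5123.3$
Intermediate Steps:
$k = 0$ ($k = 0^{2} = 0$)
$E{\left(h \right)} = h \left(-1 + h\right)$ ($E{\left(h \right)} = \left(h + 0\right) \left(h - 1\right) = h \left(-1 + h\right)$)
$V{\left(g \right)} = 961$ ($V{\left(g \right)} = \left(\left(-4 + 6 \cdot 0\right) \left(-1 + \left(-4 + 6 \cdot 0\right)\right) + 11\right)^{2} = \left(\left(-4 + 0\right) \left(-1 + \left(-4 + 0\right)\right) + 11\right)^{2} = \left(- 4 \left(-1 - 4\right) + 11\right)^{2} = \left(\left(-4\right) \left(-5\right) + 11\right)^{2} = \left(20 + 11\right)^{2} = 31^{2} = 961$)
$- \frac{4923486}{V{\left(2843 \right)}} = - \frac{4923486}{961}$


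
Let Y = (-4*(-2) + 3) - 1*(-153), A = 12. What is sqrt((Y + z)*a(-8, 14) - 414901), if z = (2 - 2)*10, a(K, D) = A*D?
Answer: I*sqrt(387349) ≈ 622.37*I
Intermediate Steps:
a(K, D) = 12*D
Y = 164 (Y = (8 + 3) + 153 = 11 + 153 = 164)
z = 0 (z = 0*10 = 0)
sqrt((Y + z)*a(-8, 14) - 414901) = sqrt((164 + 0)*(12*14) - 414901) = sqrt(164*168 - 414901) = sqrt(27552 - 414901) = sqrt(-387349) = I*sqrt(387349)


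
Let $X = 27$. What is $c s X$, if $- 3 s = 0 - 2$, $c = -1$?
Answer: $-18$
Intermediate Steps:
$s = \frac{2}{3}$ ($s = - \frac{0 - 2}{3} = \left(- \frac{1}{3}\right) \left(-2\right) = \frac{2}{3} \approx 0.66667$)
$c s X = \left(-1\right) \frac{2}{3} \cdot 27 = \left(- \frac{2}{3}\right) 27 = -18$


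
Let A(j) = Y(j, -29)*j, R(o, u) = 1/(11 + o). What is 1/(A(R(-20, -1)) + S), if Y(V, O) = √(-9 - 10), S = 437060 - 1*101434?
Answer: 27185706/9124229761975 + 9*I*√19/9124229761975 ≈ 2.9795e-6 + 4.2996e-12*I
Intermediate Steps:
S = 335626 (S = 437060 - 101434 = 335626)
Y(V, O) = I*√19 (Y(V, O) = √(-19) = I*√19)
A(j) = I*j*√19 (A(j) = (I*√19)*j = I*j*√19)
1/(A(R(-20, -1)) + S) = 1/(I*√19/(11 - 20) + 335626) = 1/(I*√19/(-9) + 335626) = 1/(I*(-⅑)*√19 + 335626) = 1/(-I*√19/9 + 335626) = 1/(335626 - I*√19/9)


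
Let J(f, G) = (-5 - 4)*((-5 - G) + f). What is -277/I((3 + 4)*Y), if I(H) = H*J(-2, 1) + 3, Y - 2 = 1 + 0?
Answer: -277/1515 ≈ -0.18284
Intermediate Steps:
Y = 3 (Y = 2 + (1 + 0) = 2 + 1 = 3)
J(f, G) = 45 - 9*f + 9*G (J(f, G) = -9*(-5 + f - G) = 45 - 9*f + 9*G)
I(H) = 3 + 72*H (I(H) = H*(45 - 9*(-2) + 9*1) + 3 = H*(45 + 18 + 9) + 3 = H*72 + 3 = 72*H + 3 = 3 + 72*H)
-277/I((3 + 4)*Y) = -277/(3 + 72*((3 + 4)*3)) = -277/(3 + 72*(7*3)) = -277/(3 + 72*21) = -277/(3 + 1512) = -277/1515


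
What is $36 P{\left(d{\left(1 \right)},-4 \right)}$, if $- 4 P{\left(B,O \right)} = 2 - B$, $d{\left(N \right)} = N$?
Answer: $-9$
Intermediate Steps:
$P{\left(B,O \right)} = - \frac{1}{2} + \frac{B}{4}$ ($P{\left(B,O \right)} = - \frac{2 - B}{4} = - \frac{1}{2} + \frac{B}{4}$)
$36 P{\left(d{\left(1 \right)},-4 \right)} = 36 \left(- \frac{1}{2} + \frac{1}{4} \cdot 1\right) = 36 \left(- \frac{1}{2} + \frac{1}{4}\right) = 36 \left(- \frac{1}{4}\right) = -9$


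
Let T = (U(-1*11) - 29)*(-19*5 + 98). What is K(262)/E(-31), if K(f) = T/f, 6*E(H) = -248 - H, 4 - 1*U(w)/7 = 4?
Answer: 261/28427 ≈ 0.0091814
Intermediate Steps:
U(w) = 0 (U(w) = 28 - 7*4 = 28 - 28 = 0)
E(H) = -124/3 - H/6 (E(H) = (-248 - H)/6 = -124/3 - H/6)
T = -87 (T = (0 - 29)*(-19*5 + 98) = -29*(-95 + 98) = -29*3 = -87)
K(f) = -87/f
K(262)/E(-31) = (-87/262)/(-124/3 - 1/6*(-31)) = (-87*1/262)/(-124/3 + 31/6) = -87/(262*(-217/6)) = -87/262*(-6/217) = 261/28427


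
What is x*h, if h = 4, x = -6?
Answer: -24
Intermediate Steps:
x*h = -6*4 = -24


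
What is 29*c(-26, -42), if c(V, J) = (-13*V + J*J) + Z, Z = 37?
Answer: 62031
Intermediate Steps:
c(V, J) = 37 + J² - 13*V (c(V, J) = (-13*V + J*J) + 37 = (-13*V + J²) + 37 = (J² - 13*V) + 37 = 37 + J² - 13*V)
29*c(-26, -42) = 29*(37 + (-42)² - 13*(-26)) = 29*(37 + 1764 + 338) = 29*2139 = 62031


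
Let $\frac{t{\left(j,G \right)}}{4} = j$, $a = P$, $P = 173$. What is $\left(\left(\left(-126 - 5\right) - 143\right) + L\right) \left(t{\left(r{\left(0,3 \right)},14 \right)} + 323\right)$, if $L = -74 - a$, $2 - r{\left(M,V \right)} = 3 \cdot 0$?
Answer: $-172451$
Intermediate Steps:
$a = 173$
$r{\left(M,V \right)} = 2$ ($r{\left(M,V \right)} = 2 - 3 \cdot 0 = 2 - 0 = 2 + 0 = 2$)
$t{\left(j,G \right)} = 4 j$
$L = -247$ ($L = -74 - 173 = -247$)
$\left(\left(\left(-126 - 5\right) - 143\right) + L\right) \left(t{\left(r{\left(0,3 \right)},14 \right)} + 323\right) = \left(\left(\left(-126 - 5\right) - 143\right) - 247\right) \left(4 \cdot 2 + 323\right) = \left(\left(-131 - 143\right) - 247\right) \left(8 + 323\right) = \left(-274 - 247\right) 331 = \left(-521\right) 331 = -172451$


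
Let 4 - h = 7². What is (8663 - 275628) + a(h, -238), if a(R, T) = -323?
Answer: -267288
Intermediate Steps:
h = -45 (h = 4 - 1*7² = 4 - 1*49 = 4 - 49 = -45)
(8663 - 275628) + a(h, -238) = (8663 - 275628) - 323 = -266965 - 323 = -267288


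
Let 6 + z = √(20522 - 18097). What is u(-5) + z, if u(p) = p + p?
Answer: -16 + 5*√97 ≈ 33.244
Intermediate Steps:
z = -6 + 5*√97 (z = -6 + √(20522 - 18097) = -6 + √2425 = -6 + 5*√97 ≈ 43.244)
u(p) = 2*p
u(-5) + z = 2*(-5) + (-6 + 5*√97) = -10 + (-6 + 5*√97) = -16 + 5*√97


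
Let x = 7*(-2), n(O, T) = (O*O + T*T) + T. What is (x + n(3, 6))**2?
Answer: 1369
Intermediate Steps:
n(O, T) = T + O**2 + T**2 (n(O, T) = (O**2 + T**2) + T = T + O**2 + T**2)
x = -14
(x + n(3, 6))**2 = (-14 + (6 + 3**2 + 6**2))**2 = (-14 + (6 + 9 + 36))**2 = (-14 + 51)**2 = 37**2 = 1369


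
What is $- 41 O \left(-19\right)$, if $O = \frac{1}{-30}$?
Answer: $- \frac{779}{30} \approx -25.967$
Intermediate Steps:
$O = - \frac{1}{30} \approx -0.033333$
$- 41 O \left(-19\right) = \left(-41\right) \left(- \frac{1}{30}\right) \left(-19\right) = \frac{41}{30} \left(-19\right) = - \frac{779}{30}$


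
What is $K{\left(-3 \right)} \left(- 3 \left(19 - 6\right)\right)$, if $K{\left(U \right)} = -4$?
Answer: $156$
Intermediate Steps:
$K{\left(-3 \right)} \left(- 3 \left(19 - 6\right)\right) = - 4 \left(- 3 \left(19 - 6\right)\right) = - 4 \left(\left(-3\right) 13\right) = \left(-4\right) \left(-39\right) = 156$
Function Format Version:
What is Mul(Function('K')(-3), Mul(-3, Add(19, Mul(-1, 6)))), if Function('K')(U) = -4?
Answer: 156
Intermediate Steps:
Mul(Function('K')(-3), Mul(-3, Add(19, Mul(-1, 6)))) = Mul(-4, Mul(-3, Add(19, Mul(-1, 6)))) = Mul(-4, Mul(-3, Add(19, -6))) = Mul(-4, Mul(-3, 13)) = Mul(-4, -39) = 156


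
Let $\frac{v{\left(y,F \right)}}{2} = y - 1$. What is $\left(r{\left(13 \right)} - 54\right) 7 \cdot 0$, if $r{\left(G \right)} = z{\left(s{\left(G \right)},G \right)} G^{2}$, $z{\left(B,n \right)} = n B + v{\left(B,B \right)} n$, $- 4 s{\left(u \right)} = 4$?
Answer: $0$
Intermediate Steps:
$s{\left(u \right)} = -1$ ($s{\left(u \right)} = \left(- \frac{1}{4}\right) 4 = -1$)
$v{\left(y,F \right)} = -2 + 2 y$ ($v{\left(y,F \right)} = 2 \left(y - 1\right) = 2 \left(-1 + y\right) = -2 + 2 y$)
$z{\left(B,n \right)} = B n + n \left(-2 + 2 B\right)$ ($z{\left(B,n \right)} = n B + \left(-2 + 2 B\right) n = B n + n \left(-2 + 2 B\right)$)
$r{\left(G \right)} = - 5 G^{3}$ ($r{\left(G \right)} = G \left(-2 + 3 \left(-1\right)\right) G^{2} = G \left(-2 - 3\right) G^{2} = G \left(-5\right) G^{2} = - 5 G G^{2} = - 5 G^{3}$)
$\left(r{\left(13 \right)} - 54\right) 7 \cdot 0 = \left(- 5 \cdot 13^{3} - 54\right) 7 \cdot 0 = \left(\left(-5\right) 2197 - 54\right) 0 = \left(-10985 - 54\right) 0 = \left(-11039\right) 0 = 0$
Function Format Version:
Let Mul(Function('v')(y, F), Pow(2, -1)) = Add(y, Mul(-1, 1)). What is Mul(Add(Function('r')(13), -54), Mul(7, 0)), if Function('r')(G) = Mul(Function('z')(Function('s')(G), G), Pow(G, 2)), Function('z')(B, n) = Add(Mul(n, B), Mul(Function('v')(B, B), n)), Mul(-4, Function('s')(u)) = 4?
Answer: 0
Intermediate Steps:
Function('s')(u) = -1 (Function('s')(u) = Mul(Rational(-1, 4), 4) = -1)
Function('v')(y, F) = Add(-2, Mul(2, y)) (Function('v')(y, F) = Mul(2, Add(y, Mul(-1, 1))) = Mul(2, Add(y, -1)) = Mul(2, Add(-1, y)) = Add(-2, Mul(2, y)))
Function('z')(B, n) = Add(Mul(B, n), Mul(n, Add(-2, Mul(2, B)))) (Function('z')(B, n) = Add(Mul(n, B), Mul(Add(-2, Mul(2, B)), n)) = Add(Mul(B, n), Mul(n, Add(-2, Mul(2, B)))))
Function('r')(G) = Mul(-5, Pow(G, 3)) (Function('r')(G) = Mul(Mul(G, Add(-2, Mul(3, -1))), Pow(G, 2)) = Mul(Mul(G, Add(-2, -3)), Pow(G, 2)) = Mul(Mul(G, -5), Pow(G, 2)) = Mul(Mul(-5, G), Pow(G, 2)) = Mul(-5, Pow(G, 3)))
Mul(Add(Function('r')(13), -54), Mul(7, 0)) = Mul(Add(Mul(-5, Pow(13, 3)), -54), Mul(7, 0)) = Mul(Add(Mul(-5, 2197), -54), 0) = Mul(Add(-10985, -54), 0) = Mul(-11039, 0) = 0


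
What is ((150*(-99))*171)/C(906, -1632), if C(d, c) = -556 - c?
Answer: -1269675/538 ≈ -2360.0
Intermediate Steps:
((150*(-99))*171)/C(906, -1632) = ((150*(-99))*171)/(-556 - 1*(-1632)) = (-14850*171)/(-556 + 1632) = -2539350/1076 = -2539350*1/1076 = -1269675/538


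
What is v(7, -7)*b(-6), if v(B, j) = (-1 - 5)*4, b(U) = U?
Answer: 144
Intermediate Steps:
v(B, j) = -24 (v(B, j) = -6*4 = -24)
v(7, -7)*b(-6) = -24*(-6) = 144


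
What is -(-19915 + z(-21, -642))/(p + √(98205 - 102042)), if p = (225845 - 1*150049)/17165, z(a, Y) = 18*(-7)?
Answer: 26074109371940/1136268065941 - 5904824626225*I*√3837/1136268065941 ≈ 22.947 - 321.9*I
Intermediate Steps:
z(a, Y) = -126
p = 75796/17165 (p = (225845 - 150049)*(1/17165) = 75796*(1/17165) = 75796/17165 ≈ 4.4157)
-(-19915 + z(-21, -642))/(p + √(98205 - 102042)) = -(-19915 - 126)/(75796/17165 + √(98205 - 102042)) = -(-20041)/(75796/17165 + √(-3837)) = -(-20041)/(75796/17165 + I*√3837) = 20041/(75796/17165 + I*√3837)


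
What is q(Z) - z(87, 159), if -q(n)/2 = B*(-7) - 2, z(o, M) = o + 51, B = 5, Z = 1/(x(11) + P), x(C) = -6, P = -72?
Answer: -64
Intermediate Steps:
Z = -1/78 (Z = 1/(-6 - 72) = 1/(-78) = -1/78 ≈ -0.012821)
z(o, M) = 51 + o
q(n) = 74 (q(n) = -2*(5*(-7) - 2) = -2*(-35 - 2) = -2*(-37) = 74)
q(Z) - z(87, 159) = 74 - (51 + 87) = 74 - 1*138 = 74 - 138 = -64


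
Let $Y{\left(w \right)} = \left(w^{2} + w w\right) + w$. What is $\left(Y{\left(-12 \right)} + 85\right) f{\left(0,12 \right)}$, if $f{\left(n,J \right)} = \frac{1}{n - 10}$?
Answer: $- \frac{361}{10} \approx -36.1$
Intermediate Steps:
$Y{\left(w \right)} = w + 2 w^{2}$ ($Y{\left(w \right)} = \left(w^{2} + w^{2}\right) + w = 2 w^{2} + w = w + 2 w^{2}$)
$f{\left(n,J \right)} = \frac{1}{-10 + n}$
$\left(Y{\left(-12 \right)} + 85\right) f{\left(0,12 \right)} = \frac{- 12 \left(1 + 2 \left(-12\right)\right) + 85}{-10 + 0} = \frac{- 12 \left(1 - 24\right) + 85}{-10} = \left(\left(-12\right) \left(-23\right) + 85\right) \left(- \frac{1}{10}\right) = \left(276 + 85\right) \left(- \frac{1}{10}\right) = 361 \left(- \frac{1}{10}\right) = - \frac{361}{10}$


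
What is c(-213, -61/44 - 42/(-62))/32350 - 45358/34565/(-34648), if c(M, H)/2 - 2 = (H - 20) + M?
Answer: -76109783062/5327110618775 ≈ -0.014287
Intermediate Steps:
c(M, H) = -36 + 2*H + 2*M (c(M, H) = 4 + 2*((H - 20) + M) = 4 + 2*((-20 + H) + M) = 4 + 2*(-20 + H + M) = 4 + (-40 + 2*H + 2*M) = -36 + 2*H + 2*M)
c(-213, -61/44 - 42/(-62))/32350 - 45358/34565/(-34648) = (-36 + 2*(-61/44 - 42/(-62)) + 2*(-213))/32350 - 45358/34565/(-34648) = (-36 + 2*(-61*1/44 - 42*(-1/62)) - 426)*(1/32350) - 45358*1/34565*(-1/34648) = (-36 + 2*(-61/44 + 21/31) - 426)*(1/32350) - 45358/34565*(-1/34648) = (-36 + 2*(-967/1364) - 426)*(1/32350) + 22679/598804060 = (-36 - 967/682 - 426)*(1/32350) + 22679/598804060 = -316051/682*1/32350 + 22679/598804060 = -316051/22062700 + 22679/598804060 = -76109783062/5327110618775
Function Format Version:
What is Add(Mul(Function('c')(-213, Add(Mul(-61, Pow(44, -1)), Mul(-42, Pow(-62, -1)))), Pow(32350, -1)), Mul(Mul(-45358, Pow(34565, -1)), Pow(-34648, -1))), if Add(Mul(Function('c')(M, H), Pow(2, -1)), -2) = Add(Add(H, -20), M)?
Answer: Rational(-76109783062, 5327110618775) ≈ -0.014287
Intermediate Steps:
Function('c')(M, H) = Add(-36, Mul(2, H), Mul(2, M)) (Function('c')(M, H) = Add(4, Mul(2, Add(Add(H, -20), M))) = Add(4, Mul(2, Add(Add(-20, H), M))) = Add(4, Mul(2, Add(-20, H, M))) = Add(4, Add(-40, Mul(2, H), Mul(2, M))) = Add(-36, Mul(2, H), Mul(2, M)))
Add(Mul(Function('c')(-213, Add(Mul(-61, Pow(44, -1)), Mul(-42, Pow(-62, -1)))), Pow(32350, -1)), Mul(Mul(-45358, Pow(34565, -1)), Pow(-34648, -1))) = Add(Mul(Add(-36, Mul(2, Add(Mul(-61, Pow(44, -1)), Mul(-42, Pow(-62, -1)))), Mul(2, -213)), Pow(32350, -1)), Mul(Mul(-45358, Pow(34565, -1)), Pow(-34648, -1))) = Add(Mul(Add(-36, Mul(2, Add(Mul(-61, Rational(1, 44)), Mul(-42, Rational(-1, 62)))), -426), Rational(1, 32350)), Mul(Mul(-45358, Rational(1, 34565)), Rational(-1, 34648))) = Add(Mul(Add(-36, Mul(2, Add(Rational(-61, 44), Rational(21, 31))), -426), Rational(1, 32350)), Mul(Rational(-45358, 34565), Rational(-1, 34648))) = Add(Mul(Add(-36, Mul(2, Rational(-967, 1364)), -426), Rational(1, 32350)), Rational(22679, 598804060)) = Add(Mul(Add(-36, Rational(-967, 682), -426), Rational(1, 32350)), Rational(22679, 598804060)) = Add(Mul(Rational(-316051, 682), Rational(1, 32350)), Rational(22679, 598804060)) = Add(Rational(-316051, 22062700), Rational(22679, 598804060)) = Rational(-76109783062, 5327110618775)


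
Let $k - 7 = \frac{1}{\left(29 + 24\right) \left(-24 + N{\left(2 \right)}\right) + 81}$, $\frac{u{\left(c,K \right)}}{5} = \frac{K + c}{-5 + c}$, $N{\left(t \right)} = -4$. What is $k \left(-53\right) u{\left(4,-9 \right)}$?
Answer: $- \frac{13011500}{1403} \approx -9274.1$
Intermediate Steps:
$u{\left(c,K \right)} = \frac{5 \left(K + c\right)}{-5 + c}$ ($u{\left(c,K \right)} = 5 \frac{K + c}{-5 + c} = \frac{5 \left(K + c\right)}{-5 + c}$)
$k = \frac{9820}{1403}$ ($k = 7 + \frac{1}{\left(29 + 24\right) \left(-24 - 4\right) + 81} = 7 + \frac{1}{53 \left(-28\right) + 81} = 7 + \frac{1}{-1484 + 81} = 7 + \frac{1}{-1403} = 7 - \frac{1}{1403} = \frac{9820}{1403} \approx 6.9993$)
$k \left(-53\right) u{\left(4,-9 \right)} = \frac{9820}{1403} \left(-53\right) \frac{5 \left(-9 + 4\right)}{-5 + 4} = - \frac{520460 \cdot 5 \frac{1}{-1} \left(-5\right)}{1403} = - \frac{520460 \cdot 5 \left(-1\right) \left(-5\right)}{1403} = \left(- \frac{520460}{1403}\right) 25 = - \frac{13011500}{1403}$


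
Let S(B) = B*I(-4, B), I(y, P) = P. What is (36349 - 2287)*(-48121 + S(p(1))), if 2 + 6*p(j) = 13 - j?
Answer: -4917008656/3 ≈ -1.6390e+9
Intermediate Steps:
p(j) = 11/6 - j/6 (p(j) = -1/3 + (13 - j)/6 = -1/3 + (13/6 - j/6) = 11/6 - j/6)
S(B) = B**2 (S(B) = B*B = B**2)
(36349 - 2287)*(-48121 + S(p(1))) = (36349 - 2287)*(-48121 + (11/6 - 1/6*1)**2) = 34062*(-48121 + (11/6 - 1/6)**2) = 34062*(-48121 + (5/3)**2) = 34062*(-48121 + 25/9) = 34062*(-433064/9) = -4917008656/3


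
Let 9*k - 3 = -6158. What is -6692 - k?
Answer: -54073/9 ≈ -6008.1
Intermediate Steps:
k = -6155/9 (k = ⅓ + (⅑)*(-6158) = ⅓ - 6158/9 = -6155/9 ≈ -683.89)
-6692 - k = -6692 - 1*(-6155/9) = -6692 + 6155/9 = -54073/9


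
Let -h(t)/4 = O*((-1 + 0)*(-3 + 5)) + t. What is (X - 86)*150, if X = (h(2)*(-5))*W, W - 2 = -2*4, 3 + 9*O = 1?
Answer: -56900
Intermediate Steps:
O = -2/9 (O = -⅓ + (⅑)*1 = -⅓ + ⅑ = -2/9 ≈ -0.22222)
h(t) = -16/9 - 4*t (h(t) = -4*(-2*(-1 + 0)*(-3 + 5)/9 + t) = -4*(-(-2)*2/9 + t) = -4*(-2/9*(-2) + t) = -4*(4/9 + t) = -16/9 - 4*t)
W = -6 (W = 2 - 2*4 = 2 - 8 = -6)
X = -880/3 (X = ((-16/9 - 4*2)*(-5))*(-6) = ((-16/9 - 8)*(-5))*(-6) = -88/9*(-5)*(-6) = (440/9)*(-6) = -880/3 ≈ -293.33)
(X - 86)*150 = (-880/3 - 86)*150 = -1138/3*150 = -56900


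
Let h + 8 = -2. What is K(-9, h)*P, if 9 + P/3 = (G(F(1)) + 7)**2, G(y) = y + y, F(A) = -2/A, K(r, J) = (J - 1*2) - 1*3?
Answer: 0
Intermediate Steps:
h = -10 (h = -8 - 2 = -10)
K(r, J) = -5 + J (K(r, J) = (J - 2) - 3 = (-2 + J) - 3 = -5 + J)
G(y) = 2*y
P = 0 (P = -27 + 3*(2*(-2/1) + 7)**2 = -27 + 3*(2*(-2*1) + 7)**2 = -27 + 3*(2*(-2) + 7)**2 = -27 + 3*(-4 + 7)**2 = -27 + 3*3**2 = -27 + 3*9 = -27 + 27 = 0)
K(-9, h)*P = (-5 - 10)*0 = -15*0 = 0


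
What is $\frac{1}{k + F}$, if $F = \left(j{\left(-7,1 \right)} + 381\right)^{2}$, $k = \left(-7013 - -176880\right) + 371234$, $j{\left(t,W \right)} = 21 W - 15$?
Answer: $\frac{1}{690870} \approx 1.4474 \cdot 10^{-6}$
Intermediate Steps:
$j{\left(t,W \right)} = -15 + 21 W$
$k = 541101$ ($k = \left(-7013 + 176880\right) + 371234 = 169867 + 371234 = 541101$)
$F = 149769$ ($F = \left(\left(-15 + 21 \cdot 1\right) + 381\right)^{2} = \left(\left(-15 + 21\right) + 381\right)^{2} = \left(6 + 381\right)^{2} = 387^{2} = 149769$)
$\frac{1}{k + F} = \frac{1}{541101 + 149769} = \frac{1}{690870}$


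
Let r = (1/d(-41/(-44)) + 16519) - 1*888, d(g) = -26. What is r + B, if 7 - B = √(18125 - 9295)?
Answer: 406587/26 - √8830 ≈ 15544.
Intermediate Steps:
B = 7 - √8830 (B = 7 - √(18125 - 9295) = 7 - √8830 ≈ -86.968)
r = 406405/26 (r = (1/(-26) + 16519) - 1*888 = (-1/26 + 16519) - 888 = 429493/26 - 888 = 406405/26 ≈ 15631.)
r + B = 406405/26 + (7 - √8830) = 406587/26 - √8830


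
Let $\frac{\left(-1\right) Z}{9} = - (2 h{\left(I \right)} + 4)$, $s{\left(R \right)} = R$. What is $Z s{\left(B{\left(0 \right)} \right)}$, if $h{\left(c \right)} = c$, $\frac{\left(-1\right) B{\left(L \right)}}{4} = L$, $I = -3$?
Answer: $0$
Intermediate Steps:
$B{\left(L \right)} = - 4 L$
$Z = -18$ ($Z = - 9 \left(- (2 \left(-3\right) + 4)\right) = - 9 \left(- (-6 + 4)\right) = - 9 \left(\left(-1\right) \left(-2\right)\right) = \left(-9\right) 2 = -18$)
$Z s{\left(B{\left(0 \right)} \right)} = - 18 \left(\left(-4\right) 0\right) = \left(-18\right) 0 = 0$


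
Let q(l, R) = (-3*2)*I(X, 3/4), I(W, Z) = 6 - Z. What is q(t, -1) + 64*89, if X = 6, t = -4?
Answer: 11329/2 ≈ 5664.5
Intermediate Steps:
q(l, R) = -63/2 (q(l, R) = (-3*2)*(6 - 3/4) = -6*(6 - 3/4) = -6*(6 - 1*¾) = -6*(6 - ¾) = -6*21/4 = -63/2)
q(t, -1) + 64*89 = -63/2 + 64*89 = -63/2 + 5696 = 11329/2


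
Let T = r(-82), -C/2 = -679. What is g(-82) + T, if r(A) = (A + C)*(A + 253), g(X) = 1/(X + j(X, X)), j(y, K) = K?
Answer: 35784143/164 ≈ 2.1820e+5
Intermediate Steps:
C = 1358 (C = -2*(-679) = 1358)
g(X) = 1/(2*X) (g(X) = 1/(X + X) = 1/(2*X))
r(A) = (253 + A)*(1358 + A) (r(A) = (A + 1358)*(A + 253) = (1358 + A)*(253 + A) = (253 + A)*(1358 + A))
T = 218196 (T = 343574 + (-82)² + 1611*(-82) = 343574 + 6724 - 132102 = 218196)
g(-82) + T = (½)/(-82) + 218196 = (½)*(-1/82) + 218196 = -1/164 + 218196 = 35784143/164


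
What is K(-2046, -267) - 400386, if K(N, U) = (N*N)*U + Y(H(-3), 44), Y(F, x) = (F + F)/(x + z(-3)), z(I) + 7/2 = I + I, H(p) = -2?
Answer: -77148441710/69 ≈ -1.1181e+9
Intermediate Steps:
z(I) = -7/2 + 2*I (z(I) = -7/2 + (I + I) = -7/2 + 2*I)
Y(F, x) = 2*F/(-19/2 + x) (Y(F, x) = (F + F)/(x + (-7/2 + 2*(-3))) = (2*F)/(x + (-7/2 - 6)) = (2*F)/(x - 19/2) = (2*F)/(-19/2 + x) = 2*F/(-19/2 + x))
K(N, U) = -8/69 + U*N² (K(N, U) = (N*N)*U + 4*(-2)/(-19 + 2*44) = N²*U + 4*(-2)/(-19 + 88) = U*N² + 4*(-2)/69 = U*N² + 4*(-2)*(1/69) = U*N² - 8/69 = -8/69 + U*N²)
K(-2046, -267) - 400386 = (-8/69 - 267*(-2046)²) - 400386 = (-8/69 - 267*4186116) - 400386 = (-8/69 - 1117692972) - 400386 = -77120815076/69 - 400386 = -77148441710/69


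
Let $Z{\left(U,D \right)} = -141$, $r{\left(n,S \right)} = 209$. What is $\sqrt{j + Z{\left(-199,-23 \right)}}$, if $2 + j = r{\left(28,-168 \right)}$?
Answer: $\sqrt{66} \approx 8.124$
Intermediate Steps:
$j = 207$ ($j = -2 + 209 = 207$)
$\sqrt{j + Z{\left(-199,-23 \right)}} = \sqrt{207 - 141} = \sqrt{66}$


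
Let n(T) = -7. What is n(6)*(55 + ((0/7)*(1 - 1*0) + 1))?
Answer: -392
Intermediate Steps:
n(6)*(55 + ((0/7)*(1 - 1*0) + 1)) = -7*(55 + ((0/7)*(1 - 1*0) + 1)) = -7*(55 + ((0*(⅐))*(1 + 0) + 1)) = -7*(55 + (0*1 + 1)) = -7*(55 + (0 + 1)) = -7*(55 + 1) = -7*56 = -392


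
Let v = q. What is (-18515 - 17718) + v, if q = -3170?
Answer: -39403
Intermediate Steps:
v = -3170
(-18515 - 17718) + v = (-18515 - 17718) - 3170 = -36233 - 3170 = -39403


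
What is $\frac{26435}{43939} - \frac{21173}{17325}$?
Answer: $- \frac{67476296}{108749025} \approx -0.62048$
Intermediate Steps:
$\frac{26435}{43939} - \frac{21173}{17325} = - \frac{67476296}{108749025}$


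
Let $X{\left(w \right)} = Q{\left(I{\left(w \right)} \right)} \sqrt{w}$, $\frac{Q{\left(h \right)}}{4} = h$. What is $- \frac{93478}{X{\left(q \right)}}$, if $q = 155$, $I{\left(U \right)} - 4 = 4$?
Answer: $- \frac{46739 \sqrt{155}}{2480} \approx -234.64$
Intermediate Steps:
$I{\left(U \right)} = 8$ ($I{\left(U \right)} = 4 + 4 = 8$)
$Q{\left(h \right)} = 4 h$
$X{\left(w \right)} = 32 \sqrt{w}$ ($X{\left(w \right)} = 4 \cdot 8 \sqrt{w} = 32 \sqrt{w}$)
$- \frac{93478}{X{\left(q \right)}} = - \frac{93478}{32 \sqrt{155}} = - 93478 \frac{\sqrt{155}}{4960} = - \frac{46739 \sqrt{155}}{2480}$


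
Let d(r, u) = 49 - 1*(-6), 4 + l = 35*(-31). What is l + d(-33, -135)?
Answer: -1034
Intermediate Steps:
l = -1089 (l = -4 + 35*(-31) = -4 - 1085 = -1089)
d(r, u) = 55 (d(r, u) = 49 + 6 = 55)
l + d(-33, -135) = -1089 + 55 = -1034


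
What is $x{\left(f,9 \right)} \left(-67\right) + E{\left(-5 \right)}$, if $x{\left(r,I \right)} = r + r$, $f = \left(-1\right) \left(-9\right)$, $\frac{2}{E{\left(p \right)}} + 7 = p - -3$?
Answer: $- \frac{10856}{9} \approx -1206.2$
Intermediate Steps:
$E{\left(p \right)} = \frac{2}{-4 + p}$ ($E{\left(p \right)} = \frac{2}{-7 + \left(p - -3\right)} = \frac{2}{-7 + \left(p + 3\right)} = \frac{2}{-7 + \left(3 + p\right)} = \frac{2}{-4 + p}$)
$f = 9$
$x{\left(r,I \right)} = 2 r$
$x{\left(f,9 \right)} \left(-67\right) + E{\left(-5 \right)} = 2 \cdot 9 \left(-67\right) + \frac{2}{-4 - 5} = 18 \left(-67\right) + \frac{2}{-9} = -1206 + 2 \left(- \frac{1}{9}\right) = -1206 - \frac{2}{9} = - \frac{10856}{9}$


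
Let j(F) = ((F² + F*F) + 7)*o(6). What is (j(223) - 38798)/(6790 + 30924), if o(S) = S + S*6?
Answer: 2069366/18857 ≈ 109.74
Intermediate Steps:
o(S) = 7*S (o(S) = S + 6*S = 7*S)
j(F) = 294 + 84*F² (j(F) = ((F² + F*F) + 7)*(7*6) = ((F² + F²) + 7)*42 = (2*F² + 7)*42 = (7 + 2*F²)*42 = 294 + 84*F²)
(j(223) - 38798)/(6790 + 30924) = ((294 + 84*223²) - 38798)/(6790 + 30924) = ((294 + 84*49729) - 38798)/37714 = ((294 + 4177236) - 38798)*(1/37714) = (4177530 - 38798)*(1/37714) = 4138732*(1/37714) = 2069366/18857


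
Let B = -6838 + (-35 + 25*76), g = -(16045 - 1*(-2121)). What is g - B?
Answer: -13193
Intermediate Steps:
g = -18166 (g = -(16045 + 2121) = -1*18166 = -18166)
B = -4973 (B = -6838 + (-35 + 1900) = -6838 + 1865 = -4973)
g - B = -18166 - 1*(-4973) = -18166 + 4973 = -13193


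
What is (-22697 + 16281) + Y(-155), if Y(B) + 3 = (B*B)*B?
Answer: -3730294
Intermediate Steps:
Y(B) = -3 + B³ (Y(B) = -3 + (B*B)*B = -3 + B²*B = -3 + B³)
(-22697 + 16281) + Y(-155) = (-22697 + 16281) + (-3 + (-155)³) = -6416 + (-3 - 3723875) = -6416 - 3723878 = -3730294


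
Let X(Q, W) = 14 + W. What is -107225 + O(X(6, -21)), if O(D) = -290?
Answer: -107515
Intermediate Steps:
-107225 + O(X(6, -21)) = -107225 - 290 = -107515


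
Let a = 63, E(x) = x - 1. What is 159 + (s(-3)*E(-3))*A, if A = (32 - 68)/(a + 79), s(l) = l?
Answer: 11073/71 ≈ 155.96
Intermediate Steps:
E(x) = -1 + x
A = -18/71 (A = (32 - 68)/(63 + 79) = -36/142 = -36*1/142 = -18/71 ≈ -0.25352)
159 + (s(-3)*E(-3))*A = 159 - 3*(-1 - 3)*(-18/71) = 159 - 3*(-4)*(-18/71) = 159 + 12*(-18/71) = 159 - 216/71 = 11073/71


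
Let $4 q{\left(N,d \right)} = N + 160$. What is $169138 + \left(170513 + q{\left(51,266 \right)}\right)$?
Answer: $\frac{1358815}{4} \approx 3.397 \cdot 10^{5}$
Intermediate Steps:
$q{\left(N,d \right)} = 40 + \frac{N}{4}$ ($q{\left(N,d \right)} = \frac{N + 160}{4} = \frac{160 + N}{4} = 40 + \frac{N}{4}$)
$169138 + \left(170513 + q{\left(51,266 \right)}\right) = 169138 + \left(170513 + \left(40 + \frac{1}{4} \cdot 51\right)\right) = 169138 + \left(170513 + \left(40 + \frac{51}{4}\right)\right) = 169138 + \left(170513 + \frac{211}{4}\right) = 169138 + \frac{682263}{4} = \frac{1358815}{4}$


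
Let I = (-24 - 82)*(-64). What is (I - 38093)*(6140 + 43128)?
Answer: -1542531812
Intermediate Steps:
I = 6784 (I = -106*(-64) = 6784)
(I - 38093)*(6140 + 43128) = (6784 - 38093)*(6140 + 43128) = -31309*49268 = -1542531812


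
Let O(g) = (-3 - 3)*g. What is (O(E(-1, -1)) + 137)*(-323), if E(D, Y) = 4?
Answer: -36499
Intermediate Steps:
O(g) = -6*g
(O(E(-1, -1)) + 137)*(-323) = (-6*4 + 137)*(-323) = (-24 + 137)*(-323) = 113*(-323) = -36499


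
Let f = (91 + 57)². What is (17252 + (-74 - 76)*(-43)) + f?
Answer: 45606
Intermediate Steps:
f = 21904 (f = 148² = 21904)
(17252 + (-74 - 76)*(-43)) + f = (17252 + (-74 - 76)*(-43)) + 21904 = (17252 - 150*(-43)) + 21904 = (17252 + 6450) + 21904 = 23702 + 21904 = 45606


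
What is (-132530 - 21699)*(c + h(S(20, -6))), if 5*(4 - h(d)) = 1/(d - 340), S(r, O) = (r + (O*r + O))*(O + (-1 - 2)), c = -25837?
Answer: 12231487268219/3070 ≈ 3.9842e+9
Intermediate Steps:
S(r, O) = (-3 + O)*(O + r + O*r) (S(r, O) = (r + (O + O*r))*(O - 3) = (O + r + O*r)*(-3 + O) = (-3 + O)*(O + r + O*r))
h(d) = 4 - 1/(5*(-340 + d)) (h(d) = 4 - 1/(5*(d - 340)) = 4 - 1/(5*(-340 + d)))
(-132530 - 21699)*(c + h(S(20, -6))) = (-132530 - 21699)*(-25837 + (-6801 + 20*((-6)² - 3*(-6) - 3*20 + 20*(-6)² - 2*(-6)*20))/(5*(-340 + ((-6)² - 3*(-6) - 3*20 + 20*(-6)² - 2*(-6)*20)))) = -154229*(-25837 + (-6801 + 20*(36 + 18 - 60 + 20*36 + 240))/(5*(-340 + (36 + 18 - 60 + 20*36 + 240)))) = -154229*(-25837 + (-6801 + 20*(36 + 18 - 60 + 720 + 240))/(5*(-340 + (36 + 18 - 60 + 720 + 240)))) = -154229*(-25837 + (-6801 + 20*954)/(5*(-340 + 954))) = -154229*(-25837 + (⅕)*(-6801 + 19080)/614) = -154229*(-25837 + (⅕)*(1/614)*12279) = -154229*(-25837 + 12279/3070) = -154229*(-79307311/3070) = 12231487268219/3070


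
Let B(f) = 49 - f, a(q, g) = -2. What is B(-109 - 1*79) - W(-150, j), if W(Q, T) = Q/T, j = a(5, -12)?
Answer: 162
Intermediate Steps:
j = -2
B(-109 - 1*79) - W(-150, j) = (49 - (-109 - 1*79)) - (-150)/(-2) = (49 - (-109 - 79)) - (-150)*(-1)/2 = (49 - 1*(-188)) - 1*75 = (49 + 188) - 75 = 237 - 75 = 162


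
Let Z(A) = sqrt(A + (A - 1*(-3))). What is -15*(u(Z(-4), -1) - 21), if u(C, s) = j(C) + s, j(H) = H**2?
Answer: 405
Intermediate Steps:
Z(A) = sqrt(3 + 2*A) (Z(A) = sqrt(A + (A + 3)) = sqrt(A + (3 + A)) = sqrt(3 + 2*A))
u(C, s) = s + C**2 (u(C, s) = C**2 + s = s + C**2)
-15*(u(Z(-4), -1) - 21) = -15*((-1 + (sqrt(3 + 2*(-4)))**2) - 21) = -15*((-1 + (sqrt(3 - 8))**2) - 21) = -15*((-1 + (sqrt(-5))**2) - 21) = -15*((-1 + (I*sqrt(5))**2) - 21) = -15*((-1 - 5) - 21) = -15*(-6 - 21) = -15*(-27) = 405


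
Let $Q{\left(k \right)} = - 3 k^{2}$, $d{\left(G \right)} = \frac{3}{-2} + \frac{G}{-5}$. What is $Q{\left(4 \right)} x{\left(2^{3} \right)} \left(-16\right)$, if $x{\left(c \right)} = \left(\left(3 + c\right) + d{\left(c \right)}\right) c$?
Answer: $\frac{242688}{5} \approx 48538.0$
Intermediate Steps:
$d{\left(G \right)} = - \frac{3}{2} - \frac{G}{5}$ ($d{\left(G \right)} = 3 \left(- \frac{1}{2}\right) + G \left(- \frac{1}{5}\right) = - \frac{3}{2} - \frac{G}{5}$)
$x{\left(c \right)} = c \left(\frac{3}{2} + \frac{4 c}{5}\right)$ ($x{\left(c \right)} = \left(\left(3 + c\right) - \left(\frac{3}{2} + \frac{c}{5}\right)\right) c = \left(\frac{3}{2} + \frac{4 c}{5}\right) c = c \left(\frac{3}{2} + \frac{4 c}{5}\right)$)
$Q{\left(4 \right)} x{\left(2^{3} \right)} \left(-16\right) = - 3 \cdot 4^{2} \frac{2^{3} \left(15 + 8 \cdot 2^{3}\right)}{10} \left(-16\right) = \left(-3\right) 16 \cdot \frac{1}{10} \cdot 8 \left(15 + 8 \cdot 8\right) \left(-16\right) = - 48 \cdot \frac{1}{10} \cdot 8 \left(15 + 64\right) \left(-16\right) = - 48 \cdot \frac{1}{10} \cdot 8 \cdot 79 \left(-16\right) = \left(-48\right) \frac{316}{5} \left(-16\right) = \left(- \frac{15168}{5}\right) \left(-16\right) = \frac{242688}{5}$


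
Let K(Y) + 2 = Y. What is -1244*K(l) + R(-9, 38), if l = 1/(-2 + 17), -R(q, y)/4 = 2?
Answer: 35956/15 ≈ 2397.1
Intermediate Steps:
R(q, y) = -8 (R(q, y) = -4*2 = -8)
l = 1/15 ≈ 0.066667
K(Y) = -2 + Y
-1244*K(l) + R(-9, 38) = -1244*(-2 + 1/15) - 8 = -1244*(-29/15) - 8 = 36076/15 - 8 = 35956/15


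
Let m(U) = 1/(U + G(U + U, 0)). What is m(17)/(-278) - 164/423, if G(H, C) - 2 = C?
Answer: -866671/2234286 ≈ -0.38790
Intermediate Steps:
G(H, C) = 2 + C
m(U) = 1/(2 + U) (m(U) = 1/(U + (2 + 0)) = 1/(U + 2) = 1/(2 + U))
m(17)/(-278) - 164/423 = 1/((2 + 17)*(-278)) - 164/423 = -1/278/19 - 164*1/423 = (1/19)*(-1/278) - 164/423 = -1/5282 - 164/423 = -866671/2234286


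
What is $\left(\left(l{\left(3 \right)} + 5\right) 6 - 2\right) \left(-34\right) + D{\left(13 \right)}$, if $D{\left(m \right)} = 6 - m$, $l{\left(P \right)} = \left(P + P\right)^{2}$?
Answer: $-8303$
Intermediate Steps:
$l{\left(P \right)} = 4 P^{2}$ ($l{\left(P \right)} = \left(2 P\right)^{2} = 4 P^{2}$)
$\left(\left(l{\left(3 \right)} + 5\right) 6 - 2\right) \left(-34\right) + D{\left(13 \right)} = \left(\left(4 \cdot 3^{2} + 5\right) 6 - 2\right) \left(-34\right) + \left(6 - 13\right) = \left(\left(4 \cdot 9 + 5\right) 6 - 2\right) \left(-34\right) + \left(6 - 13\right) = \left(\left(36 + 5\right) 6 - 2\right) \left(-34\right) - 7 = \left(41 \cdot 6 - 2\right) \left(-34\right) - 7 = \left(246 - 2\right) \left(-34\right) - 7 = 244 \left(-34\right) - 7 = -8296 - 7 = -8303$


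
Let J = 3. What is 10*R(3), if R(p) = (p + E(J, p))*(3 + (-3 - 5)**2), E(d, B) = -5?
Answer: -1340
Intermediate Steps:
R(p) = -335 + 67*p (R(p) = (p - 5)*(3 + (-3 - 5)**2) = (-5 + p)*(3 + (-8)**2) = (-5 + p)*(3 + 64) = (-5 + p)*67 = -335 + 67*p)
10*R(3) = 10*(-335 + 67*3) = 10*(-335 + 201) = 10*(-134) = -1340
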